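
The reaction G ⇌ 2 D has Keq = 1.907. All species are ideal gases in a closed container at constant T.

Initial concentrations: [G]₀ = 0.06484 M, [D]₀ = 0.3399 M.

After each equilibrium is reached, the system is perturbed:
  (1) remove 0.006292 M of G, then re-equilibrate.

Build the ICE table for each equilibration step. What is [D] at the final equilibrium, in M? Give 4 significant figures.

Q₀ = 1.782 vs Keq = 1.907 ⇒ Q<K, forward
Step 1:
                  G         D
  I         0.06484    0.3399
  C       -0.002478  0.004955
  E         0.06236    0.3449
  solve Keq expr → x = 0.002478; check Q = 1.907
Then remove 0.006292 M of G.
Step 2:
                  G         D
  I         0.05607    0.3449
  C        0.003667 -0.007335
  E         0.05974    0.3375
  solve Keq expr → x = -0.003667; check Q = 1.907

[D]_eq = 0.3375 M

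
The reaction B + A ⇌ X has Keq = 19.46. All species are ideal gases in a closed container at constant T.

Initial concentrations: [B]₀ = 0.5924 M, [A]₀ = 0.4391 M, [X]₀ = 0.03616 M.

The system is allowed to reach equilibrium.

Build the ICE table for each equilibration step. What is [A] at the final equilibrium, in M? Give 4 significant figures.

Q₀ = 0.139 vs Keq = 19.46 ⇒ Q<K, forward
Step 1:
                  B         A         X
  init       0.5924    0.4391   0.03616
  Δ         -0.3546   -0.3546    0.3546
  eq         0.2378   0.08446    0.3908
  solve Keq expr → x = 0.3546; check Q = 19.46

[A]_eq = 0.08446 M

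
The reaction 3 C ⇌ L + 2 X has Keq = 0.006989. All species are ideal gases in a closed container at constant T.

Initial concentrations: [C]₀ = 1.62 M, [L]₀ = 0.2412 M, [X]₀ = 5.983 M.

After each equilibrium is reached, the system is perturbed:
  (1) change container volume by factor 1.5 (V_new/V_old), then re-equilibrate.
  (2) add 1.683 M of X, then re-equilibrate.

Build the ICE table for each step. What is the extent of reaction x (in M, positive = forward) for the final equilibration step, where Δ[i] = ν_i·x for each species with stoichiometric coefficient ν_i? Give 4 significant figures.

Q₀ = 2.031 vs Keq = 0.006989 ⇒ Q>K, reverse
Step 1:
                  C         L         X
  Initial      1.62    0.2412     5.983
  Change     0.7148   -0.2383   -0.4765
  Equil       2.335  0.002934     5.506
  solve Keq expr → x = -0.2383; check Q = 0.006989
Then change container volume by factor 1.5 (V_new/V_old).
Step 2:
                  C         L         X
  Initial     1.557  0.001956     3.671
  Change          0         0         0
  Equil       1.557  0.001956     3.671
  solve Keq expr → x = 0; check Q = 0.006989
Then add 1.683 M of X.
Step 3:
                  C         L         X
  Initial     1.557  0.001956     5.354
  Change    0.00309  -0.00103  -0.00206
  Equil        1.56 9.2567e-04     5.352
  solve Keq expr → x = -0.00103; check Q = 0.006989

x = -0.00103 M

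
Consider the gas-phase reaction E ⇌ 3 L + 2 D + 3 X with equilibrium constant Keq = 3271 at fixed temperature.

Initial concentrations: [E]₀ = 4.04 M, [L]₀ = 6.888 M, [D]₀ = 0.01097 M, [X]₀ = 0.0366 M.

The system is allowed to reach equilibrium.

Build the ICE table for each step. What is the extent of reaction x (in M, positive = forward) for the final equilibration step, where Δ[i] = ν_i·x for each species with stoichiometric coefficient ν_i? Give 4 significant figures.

Q₀ = 4.7726e-07 vs Keq = 3271 ⇒ Q<K, forward
Step 1:
                    E           L           D           X
  Initial        4.04       6.888     0.01097      0.0366
  Change        -0.67        2.01        1.34        2.01
  Equil          3.37       8.898       1.351       2.047
  solve Keq expr → x = 0.67; check Q = 3271

x = 0.67 M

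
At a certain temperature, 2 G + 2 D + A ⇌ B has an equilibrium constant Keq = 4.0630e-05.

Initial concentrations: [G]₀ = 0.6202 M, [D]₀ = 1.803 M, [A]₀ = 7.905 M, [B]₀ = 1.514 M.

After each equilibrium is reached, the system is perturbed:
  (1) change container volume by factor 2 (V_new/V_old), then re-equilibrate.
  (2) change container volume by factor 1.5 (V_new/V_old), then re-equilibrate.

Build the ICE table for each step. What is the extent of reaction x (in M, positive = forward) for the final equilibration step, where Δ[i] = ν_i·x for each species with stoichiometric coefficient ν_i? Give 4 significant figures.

Q₀ = 0.1532 vs Keq = 4.0630e-05 ⇒ Q>K, reverse
Step 1:
                    G           D           A           B
  I            0.6202       1.803       7.905       1.514
  C             2.834       2.834       1.417      -1.417
  E             3.454       4.637       9.322     0.09714
  solve Keq expr → x = -1.417; check Q = 4.0630e-05
Then change container volume by factor 2 (V_new/V_old).
Step 2:
                    G           D           A           B
  I             1.727       2.318       4.661     0.04857
  C           0.08982     0.08982     0.04491    -0.04491
  E             1.817       2.408       4.706     0.00366
  solve Keq expr → x = -0.04491; check Q = 4.0630e-05
Then change container volume by factor 1.5 (V_new/V_old).
Step 3:
                    G           D           A           B
  I             1.211       1.605       3.137     0.00244
  C          0.003904    0.003904    0.001952   -0.001952
  E             1.215       1.609       3.139  4.8774e-04
  solve Keq expr → x = -0.001952; check Q = 4.0630e-05

x = -0.001952 M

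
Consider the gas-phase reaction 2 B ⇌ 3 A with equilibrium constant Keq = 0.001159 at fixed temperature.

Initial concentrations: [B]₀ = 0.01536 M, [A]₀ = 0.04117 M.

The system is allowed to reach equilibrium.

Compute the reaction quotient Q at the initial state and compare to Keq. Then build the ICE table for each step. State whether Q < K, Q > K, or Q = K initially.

Q₀ = 0.2958; Q > K (proceeds reverse)

Q₀ = 0.2958 vs Keq = 0.001159 ⇒ Q>K, reverse
Step 1:
                   B          A
  init       0.01536    0.04117
  Δ          0.01991   -0.02987
  eq         0.03527     0.0113
  solve Keq expr → x = -0.009957; check Q = 0.001159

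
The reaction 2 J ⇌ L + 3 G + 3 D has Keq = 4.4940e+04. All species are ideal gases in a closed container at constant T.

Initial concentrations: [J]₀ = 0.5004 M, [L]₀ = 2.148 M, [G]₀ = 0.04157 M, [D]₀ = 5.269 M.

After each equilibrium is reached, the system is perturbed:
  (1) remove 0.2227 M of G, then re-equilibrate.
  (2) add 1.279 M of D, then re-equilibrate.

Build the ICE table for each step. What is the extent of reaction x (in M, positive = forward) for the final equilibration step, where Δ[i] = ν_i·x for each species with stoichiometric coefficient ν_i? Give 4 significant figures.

Q₀ = 0.09014 vs Keq = 4.4940e+04 ⇒ Q<K, forward
Step 1:
                    J           L           G           D
  init         0.5004       2.148     0.04157       5.269
  Δ            -0.439      0.2195      0.6586      0.6586
  eq          0.06136       2.368      0.7001       5.928
  solve Keq expr → x = 0.2195; check Q = 4.4940e+04
Then remove 0.2227 M of G.
Step 2:
                    J           L           G           D
  init        0.06136       2.368      0.4774       5.928
  Δ          -0.02264     0.01132     0.03395     0.03395
  eq          0.03873       2.379      0.5114       5.962
  solve Keq expr → x = 0.01132; check Q = 4.4940e+04
Then add 1.279 M of D.
Step 3:
                    J           L           G           D
  init        0.03873       2.379      0.5114       7.241
  Δ           0.01051   -0.005257    -0.01577    -0.01577
  eq          0.04924       2.374      0.4956       7.225
  solve Keq expr → x = -0.005257; check Q = 4.4940e+04

x = -0.005257 M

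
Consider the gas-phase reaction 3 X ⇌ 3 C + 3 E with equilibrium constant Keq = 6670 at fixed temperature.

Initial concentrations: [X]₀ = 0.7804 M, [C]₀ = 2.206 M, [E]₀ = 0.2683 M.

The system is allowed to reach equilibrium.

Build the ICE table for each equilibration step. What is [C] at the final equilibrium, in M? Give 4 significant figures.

[C]_eq = 2.849 M

Q₀ = 0.4362 vs Keq = 6670 ⇒ Q<K, forward
Step 1:
                  X         C         E
  I          0.7804     2.206    0.2683
  C         -0.6426    0.6426    0.6426
  E          0.1378     2.849    0.9109
  solve Keq expr → x = 0.2142; check Q = 6670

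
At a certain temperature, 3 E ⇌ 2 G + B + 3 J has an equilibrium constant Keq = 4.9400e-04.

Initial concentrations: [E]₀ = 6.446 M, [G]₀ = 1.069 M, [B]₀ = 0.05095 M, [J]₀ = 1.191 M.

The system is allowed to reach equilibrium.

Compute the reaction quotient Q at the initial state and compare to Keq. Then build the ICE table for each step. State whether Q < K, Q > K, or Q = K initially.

Q₀ = 3.6725e-04 vs Keq = 4.9400e-04 ⇒ Q<K, forward
Step 1:
                  E         G         B         J
  init        6.446     1.069   0.05095     1.191
  Δ        -0.02913   0.01942  0.009709   0.02913
  eq          6.417     1.088   0.06066      1.22
  solve Keq expr → x = 0.009709; check Q = 4.9400e-04

Q₀ = 3.6725e-04; Q < K (proceeds forward)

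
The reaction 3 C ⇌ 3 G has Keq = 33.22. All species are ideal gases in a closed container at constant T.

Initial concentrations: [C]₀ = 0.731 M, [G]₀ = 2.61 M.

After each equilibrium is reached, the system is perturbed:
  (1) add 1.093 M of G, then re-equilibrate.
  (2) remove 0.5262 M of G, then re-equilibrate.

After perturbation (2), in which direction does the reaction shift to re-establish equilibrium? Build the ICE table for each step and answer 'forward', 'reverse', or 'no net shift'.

Direction: forward

Q₀ = 45.52 vs Keq = 33.22 ⇒ Q>K, reverse
Step 1:
                  C         G
  Initial     0.731      2.61
  Change    0.06171  -0.06171
  Equil      0.7927     2.548
  solve Keq expr → x = -0.02057; check Q = 33.22
Then add 1.093 M of G.
Step 2:
                  C         G
  Initial    0.7927     3.641
  Change     0.2593   -0.2593
  Equil       1.052     3.382
  solve Keq expr → x = -0.08644; check Q = 33.22
Then remove 0.5262 M of G.
Step 3:
                  C         G
  Initial     1.052     2.856
  Change    -0.1249    0.1249
  Equil      0.9272     2.981
  solve Keq expr → x = 0.04162; check Q = 33.22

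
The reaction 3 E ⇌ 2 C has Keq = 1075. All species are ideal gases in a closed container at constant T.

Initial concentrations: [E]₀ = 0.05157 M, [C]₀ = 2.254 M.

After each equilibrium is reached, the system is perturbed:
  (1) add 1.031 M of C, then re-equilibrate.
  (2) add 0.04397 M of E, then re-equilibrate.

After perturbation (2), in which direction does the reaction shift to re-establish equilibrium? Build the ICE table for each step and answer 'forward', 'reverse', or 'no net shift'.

Q₀ = 3.7044e+04 vs Keq = 1075 ⇒ Q>K, reverse
Step 1:
                   E          C
  Initial    0.05157      2.254
  Change      0.1125     -0.075
  Equil       0.1641      2.179
  solve Keq expr → x = -0.0375; check Q = 1075
Then add 1.031 M of C.
Step 2:
                   E          C
  Initial     0.1641       3.21
  Change     0.04697   -0.03131
  Equil        0.211      3.179
  solve Keq expr → x = -0.01566; check Q = 1075
Then add 0.04397 M of E.
Step 3:
                   E          C
  Initial      0.255      3.179
  Change    -0.04271    0.02847
  Equil       0.2123      3.207
  solve Keq expr → x = 0.01424; check Q = 1075

Direction: forward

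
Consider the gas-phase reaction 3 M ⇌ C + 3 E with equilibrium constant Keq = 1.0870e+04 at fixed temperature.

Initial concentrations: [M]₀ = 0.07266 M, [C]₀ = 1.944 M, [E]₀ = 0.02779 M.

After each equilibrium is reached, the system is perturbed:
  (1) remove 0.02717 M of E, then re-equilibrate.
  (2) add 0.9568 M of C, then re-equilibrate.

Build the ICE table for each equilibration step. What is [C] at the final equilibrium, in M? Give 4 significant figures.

Q₀ = 0.1088 vs Keq = 1.0870e+04 ⇒ Q<K, forward
Step 1:
                    M           C           E
  I           0.07266       1.944     0.02779
  C          -0.06728     0.02243     0.06728
  E          0.005377       1.966     0.09507
  solve Keq expr → x = 0.02243; check Q = 1.0870e+04
Then remove 0.02717 M of E.
Step 2:
                    M           C           E
  I          0.005377       1.966      0.0679
  C         -0.001454  4.8469e-04    0.001454
  E          0.003923       1.967     0.06936
  solve Keq expr → x = 4.8469e-04; check Q = 1.0870e+04
Then add 0.9568 M of C.
Step 3:
                    M           C           E
  I          0.003923       2.924     0.06936
  C        5.2045e-04 -1.7348e-04 -5.2045e-04
  E          0.004443       2.924     0.06884
  solve Keq expr → x = -1.7348e-04; check Q = 1.0870e+04

[C]_eq = 2.924 M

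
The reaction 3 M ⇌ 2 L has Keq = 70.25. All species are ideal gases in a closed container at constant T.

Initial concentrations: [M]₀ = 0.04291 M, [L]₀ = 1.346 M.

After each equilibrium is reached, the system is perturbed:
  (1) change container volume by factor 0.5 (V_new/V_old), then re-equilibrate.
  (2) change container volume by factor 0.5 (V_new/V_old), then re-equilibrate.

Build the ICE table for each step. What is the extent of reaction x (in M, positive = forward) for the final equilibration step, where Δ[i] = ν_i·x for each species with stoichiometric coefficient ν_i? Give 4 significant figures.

x = 0.05706 M

Q₀ = 2.2931e+04 vs Keq = 70.25 ⇒ Q>K, reverse
Step 1:
                  M         L
  Initial   0.04291     1.346
  Change     0.2297   -0.1531
  Equil      0.2726     1.193
  solve Keq expr → x = -0.07656; check Q = 70.25
Then change container volume by factor 0.5 (V_new/V_old).
Step 2:
                  M         L
  Initial    0.5452     2.386
  Change    -0.1041   0.06941
  Equil      0.4411     2.455
  solve Keq expr → x = 0.03471; check Q = 70.25
Then change container volume by factor 0.5 (V_new/V_old).
Step 3:
                  M         L
  Initial    0.8821      4.91
  Change    -0.1712    0.1141
  Equil       0.711     5.024
  solve Keq expr → x = 0.05706; check Q = 70.25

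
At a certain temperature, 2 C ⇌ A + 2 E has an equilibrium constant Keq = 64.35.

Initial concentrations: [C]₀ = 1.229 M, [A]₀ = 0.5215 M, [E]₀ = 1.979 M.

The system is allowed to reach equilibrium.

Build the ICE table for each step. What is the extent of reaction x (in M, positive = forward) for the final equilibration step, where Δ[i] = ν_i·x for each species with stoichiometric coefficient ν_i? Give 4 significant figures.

Q₀ = 1.352 vs Keq = 64.35 ⇒ Q<K, forward
Step 1:
                    C           A           E
  init          1.229      0.5215       1.979
  Δ           -0.8796      0.4398      0.8796
  eq           0.3494      0.9613       2.859
  solve Keq expr → x = 0.4398; check Q = 64.35

x = 0.4398 M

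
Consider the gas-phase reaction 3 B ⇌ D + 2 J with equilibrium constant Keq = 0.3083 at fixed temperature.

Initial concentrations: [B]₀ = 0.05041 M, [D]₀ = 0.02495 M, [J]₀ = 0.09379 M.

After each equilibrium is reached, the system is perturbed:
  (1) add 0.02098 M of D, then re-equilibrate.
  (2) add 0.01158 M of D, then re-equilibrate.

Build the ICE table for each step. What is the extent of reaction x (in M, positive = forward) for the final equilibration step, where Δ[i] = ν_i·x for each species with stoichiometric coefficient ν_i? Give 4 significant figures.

Q₀ = 1.713 vs Keq = 0.3083 ⇒ Q>K, reverse
Step 1:
                   B          D          J
  Initial    0.05041    0.02495    0.09379
  Change     0.02123  -0.007077   -0.01415
  Equil      0.07164    0.01787    0.07964
  solve Keq expr → x = -0.007077; check Q = 0.3083
Then add 0.02098 M of D.
Step 2:
                   B          D          J
  Initial    0.07164    0.03885    0.07964
  Change     0.01187  -0.003956  -0.007911
  Equil      0.08351     0.0349    0.07173
  solve Keq expr → x = -0.003956; check Q = 0.3083
Then add 0.01158 M of D.
Step 3:
                   B          D          J
  Initial    0.08351    0.04648    0.07173
  Change    0.004678  -0.001559  -0.003119
  Equil      0.08818    0.04492    0.06861
  solve Keq expr → x = -0.001559; check Q = 0.3083

x = -0.001559 M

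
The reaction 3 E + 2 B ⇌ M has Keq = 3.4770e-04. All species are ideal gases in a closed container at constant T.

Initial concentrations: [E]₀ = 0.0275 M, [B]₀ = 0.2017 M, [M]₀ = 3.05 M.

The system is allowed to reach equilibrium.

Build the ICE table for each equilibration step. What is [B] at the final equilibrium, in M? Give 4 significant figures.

Q₀ = 3.6049e+06 vs Keq = 3.4770e-04 ⇒ Q>K, reverse
Step 1:
                  E         B         M
  Initial    0.0275    0.2017      3.05
  Change      5.783     3.855    -1.928
  Equil        5.81     4.057     1.122
  solve Keq expr → x = -1.928; check Q = 3.4770e-04

[B]_eq = 4.057 M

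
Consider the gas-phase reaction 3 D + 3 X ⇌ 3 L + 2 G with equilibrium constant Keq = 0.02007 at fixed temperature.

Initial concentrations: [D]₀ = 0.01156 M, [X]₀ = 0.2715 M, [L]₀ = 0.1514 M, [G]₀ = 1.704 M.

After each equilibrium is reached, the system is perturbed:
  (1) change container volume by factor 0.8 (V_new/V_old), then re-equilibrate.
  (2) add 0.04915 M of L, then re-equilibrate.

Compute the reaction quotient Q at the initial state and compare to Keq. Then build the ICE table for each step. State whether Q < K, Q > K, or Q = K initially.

Q₀ = 3.2594e+05; Q > K (proceeds reverse)

Q₀ = 3.2594e+05 vs Keq = 0.02007 ⇒ Q>K, reverse
Step 1:
                  D         X         L         G
  I         0.01156    0.2715    0.1514     1.704
  C          0.1392    0.1392   -0.1392  -0.09277
  E          0.1507    0.4107   0.01224     1.611
  solve Keq expr → x = -0.04639; check Q = 0.02007
Then change container volume by factor 0.8 (V_new/V_old).
Step 2:
                  D         X         L         G
  I          0.1884    0.5133    0.0153     2.014
  C       -0.001052 -0.001052  0.001052 7.0128e-04
  E          0.1873    0.5123   0.01635     2.015
  solve Keq expr → x = 3.5064e-04; check Q = 0.02007
Then add 0.04915 M of L.
Step 3:
                  D         X         L         G
  I          0.1873    0.5123    0.0655     2.015
  C         0.04344   0.04344  -0.04344  -0.02896
  E          0.2308    0.5557   0.02206     1.986
  solve Keq expr → x = -0.01448; check Q = 0.02007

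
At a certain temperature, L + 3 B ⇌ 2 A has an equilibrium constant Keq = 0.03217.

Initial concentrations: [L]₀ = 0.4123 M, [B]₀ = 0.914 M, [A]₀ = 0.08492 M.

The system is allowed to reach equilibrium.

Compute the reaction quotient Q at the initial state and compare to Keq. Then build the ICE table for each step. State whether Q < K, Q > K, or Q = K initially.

Q₀ = 0.02291; Q < K (proceeds forward)

Q₀ = 0.02291 vs Keq = 0.03217 ⇒ Q<K, forward
Step 1:
                    L           B           A
  Initial      0.4123       0.914     0.08492
  Change    -0.006017    -0.01805     0.01203
  Equil        0.4063      0.8959     0.09695
  solve Keq expr → x = 0.006017; check Q = 0.03217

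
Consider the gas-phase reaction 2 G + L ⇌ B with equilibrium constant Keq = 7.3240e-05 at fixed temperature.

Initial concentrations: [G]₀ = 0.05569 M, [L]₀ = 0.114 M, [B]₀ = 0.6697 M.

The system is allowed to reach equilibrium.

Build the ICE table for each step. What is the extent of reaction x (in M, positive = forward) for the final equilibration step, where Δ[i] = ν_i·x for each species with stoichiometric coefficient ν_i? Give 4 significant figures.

Q₀ = 1894 vs Keq = 7.3240e-05 ⇒ Q>K, reverse
Step 1:
                    G           L           B
  I           0.05569       0.114      0.6697
  C             1.339      0.6696     -0.6696
  E             1.395      0.7836  1.1166e-04
  solve Keq expr → x = -0.6696; check Q = 7.3240e-05

x = -0.6696 M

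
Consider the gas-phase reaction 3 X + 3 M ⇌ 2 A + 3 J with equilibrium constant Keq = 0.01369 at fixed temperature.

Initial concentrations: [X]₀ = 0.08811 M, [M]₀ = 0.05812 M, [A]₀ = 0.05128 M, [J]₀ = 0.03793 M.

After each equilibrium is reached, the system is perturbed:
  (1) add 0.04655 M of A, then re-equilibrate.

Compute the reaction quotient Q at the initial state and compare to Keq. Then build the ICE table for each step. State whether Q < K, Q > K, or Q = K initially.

Q₀ = 1.069 vs Keq = 0.01369 ⇒ Q>K, reverse
Step 1:
                  X         M         A         J
  I         0.08811   0.05812   0.05128   0.03793
  C         0.02002   0.02002  -0.01335  -0.02002
  E          0.1081   0.07814   0.03793   0.01791
  solve Keq expr → x = -0.006675; check Q = 0.01369
Then add 0.04655 M of A.
Step 2:
                  X         M         A         J
  I          0.1081   0.07814   0.08448   0.01791
  C        0.005683  0.005683 -0.003789 -0.005683
  E          0.1138   0.08383   0.08069   0.01222
  solve Keq expr → x = -0.001894; check Q = 0.01369

Q₀ = 1.069; Q > K (proceeds reverse)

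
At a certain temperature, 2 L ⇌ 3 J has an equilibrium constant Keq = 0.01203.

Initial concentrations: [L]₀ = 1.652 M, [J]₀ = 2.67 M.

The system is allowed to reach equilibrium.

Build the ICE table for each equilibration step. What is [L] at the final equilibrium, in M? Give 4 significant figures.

Q₀ = 6.975 vs Keq = 0.01203 ⇒ Q>K, reverse
Step 1:
                    L           J
  I             1.652        2.67
  C             1.455      -2.182
  E             3.107      0.4879
  solve Keq expr → x = -0.7274; check Q = 0.01203

[L]_eq = 3.107 M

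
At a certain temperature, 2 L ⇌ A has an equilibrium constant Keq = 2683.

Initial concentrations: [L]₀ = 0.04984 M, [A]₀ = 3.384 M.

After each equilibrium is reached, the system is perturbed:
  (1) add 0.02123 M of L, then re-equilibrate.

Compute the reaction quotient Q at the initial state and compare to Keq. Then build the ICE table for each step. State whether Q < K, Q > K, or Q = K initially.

Q₀ = 1362; Q < K (proceeds forward)

Q₀ = 1362 vs Keq = 2683 ⇒ Q<K, forward
Step 1:
                  L         A
  I         0.04984     3.384
  C        -0.01429  0.007144
  E         0.03555     3.391
  solve Keq expr → x = 0.007144; check Q = 2683
Then add 0.02123 M of L.
Step 2:
                  L         A
  I         0.05678     3.391
  C        -0.02117   0.01059
  E         0.03561     3.402
  solve Keq expr → x = 0.01059; check Q = 2683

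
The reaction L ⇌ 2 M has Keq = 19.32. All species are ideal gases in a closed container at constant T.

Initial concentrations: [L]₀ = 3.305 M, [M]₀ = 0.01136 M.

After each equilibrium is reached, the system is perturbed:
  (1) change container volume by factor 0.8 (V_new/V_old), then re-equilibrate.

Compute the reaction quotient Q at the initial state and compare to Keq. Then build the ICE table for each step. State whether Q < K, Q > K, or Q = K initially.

Q₀ = 3.9047e-05 vs Keq = 19.32 ⇒ Q<K, forward
Step 1:
                   L          M
  Initial      3.305    0.01136
  Change      -2.251      4.502
  Equil        1.054      4.513
  solve Keq expr → x = 2.251; check Q = 19.32
Then change container volume by factor 0.8 (V_new/V_old).
Step 2:
                   L          M
  Initial      1.318      5.641
  Change      0.1542    -0.3085
  Equil        1.472      5.333
  solve Keq expr → x = -0.1542; check Q = 19.32

Q₀ = 3.9047e-05; Q < K (proceeds forward)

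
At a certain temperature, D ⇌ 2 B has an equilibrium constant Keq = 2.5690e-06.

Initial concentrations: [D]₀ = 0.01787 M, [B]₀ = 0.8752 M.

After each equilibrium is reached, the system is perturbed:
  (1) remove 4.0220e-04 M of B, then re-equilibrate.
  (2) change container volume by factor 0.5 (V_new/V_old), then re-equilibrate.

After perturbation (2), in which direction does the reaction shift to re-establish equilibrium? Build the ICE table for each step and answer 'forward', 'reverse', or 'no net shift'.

Direction: reverse

Q₀ = 42.86 vs Keq = 2.5690e-06 ⇒ Q>K, reverse
Step 1:
                   D          B
  init       0.01787     0.8752
  Δ           0.4371    -0.8741
  eq          0.4549   0.001081
  solve Keq expr → x = -0.4371; check Q = 2.5690e-06
Then remove 4.0220e-04 M of B.
Step 2:
                   D          B
  init        0.4549 6.7887e-04
  Δ       -2.0098e-04 4.0196e-04
  eq          0.4547   0.001081
  solve Keq expr → x = 2.0098e-04; check Q = 2.5690e-06
Then change container volume by factor 0.5 (V_new/V_old).
Step 3:
                   D          B
  init        0.9095   0.002162
  Δ       3.1644e-04 -6.3287e-04
  eq          0.9098   0.001529
  solve Keq expr → x = -3.1644e-04; check Q = 2.5690e-06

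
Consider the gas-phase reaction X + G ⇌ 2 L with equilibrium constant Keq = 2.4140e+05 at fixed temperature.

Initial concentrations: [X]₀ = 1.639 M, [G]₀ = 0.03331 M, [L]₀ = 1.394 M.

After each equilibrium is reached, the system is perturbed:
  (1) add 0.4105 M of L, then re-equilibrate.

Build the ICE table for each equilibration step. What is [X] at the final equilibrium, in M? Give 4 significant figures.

[X]_eq = 1.606 M

Q₀ = 35.59 vs Keq = 2.4140e+05 ⇒ Q<K, forward
Step 1:
                  X         G         L
  I           1.639   0.03331     1.394
  C         -0.0333   -0.0333   0.06661
  E           1.606 5.5039e-06     1.461
  solve Keq expr → x = 0.0333; check Q = 2.4140e+05
Then add 0.4105 M of L.
Step 2:
                  X         G         L
  I           1.606 5.5039e-06     1.871
  C       3.5283e-06 3.5283e-06 -7.0567e-06
  E           1.606 9.0322e-06     1.871
  solve Keq expr → x = -3.5283e-06; check Q = 2.4140e+05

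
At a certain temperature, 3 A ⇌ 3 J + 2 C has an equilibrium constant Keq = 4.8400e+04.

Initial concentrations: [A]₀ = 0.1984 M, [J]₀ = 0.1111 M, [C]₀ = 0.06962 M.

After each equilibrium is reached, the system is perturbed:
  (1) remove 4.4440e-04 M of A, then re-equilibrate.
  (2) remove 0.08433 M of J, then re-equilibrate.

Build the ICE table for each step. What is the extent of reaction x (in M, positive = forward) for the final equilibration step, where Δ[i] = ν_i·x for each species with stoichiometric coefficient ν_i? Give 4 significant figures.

x = 2.5987e-04 M

Q₀ = 8.5111e-04 vs Keq = 4.8400e+04 ⇒ Q<K, forward
Step 1:
                    A           J           C
  init         0.1984      0.1111     0.06962
  Δ           -0.1955      0.1955      0.1303
  eq         0.002877      0.3066         0.2
  solve Keq expr → x = 0.06517; check Q = 4.8400e+04
Then remove 4.4440e-04 M of A.
Step 2:
                    A           J           C
  init       0.002433      0.3066         0.2
  Δ        4.3750e-04 -4.3750e-04 -2.9167e-04
  eq          0.00287      0.3062      0.1997
  solve Keq expr → x = -1.4583e-04; check Q = 4.8400e+04
Then remove 0.08433 M of J.
Step 3:
                    A           J           C
  init        0.00287      0.2219      0.1997
  Δ       -7.7960e-04  7.7960e-04  5.1974e-04
  eq         0.002091      0.2226      0.2002
  solve Keq expr → x = 2.5987e-04; check Q = 4.8400e+04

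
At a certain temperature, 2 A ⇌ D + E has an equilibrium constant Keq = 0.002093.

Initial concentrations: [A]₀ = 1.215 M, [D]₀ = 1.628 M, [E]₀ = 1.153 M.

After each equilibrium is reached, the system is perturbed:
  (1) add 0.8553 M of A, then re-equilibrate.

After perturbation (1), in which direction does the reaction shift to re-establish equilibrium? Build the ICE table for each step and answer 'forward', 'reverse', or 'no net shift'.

Direction: forward

Q₀ = 1.272 vs Keq = 0.002093 ⇒ Q>K, reverse
Step 1:
                   A          D          E
  init         1.215      1.628      1.153
  Δ            2.212     -1.106     -1.106
  eq           3.427     0.5221    0.04708
  solve Keq expr → x = -1.106; check Q = 0.002093
Then add 0.8553 M of A.
Step 2:
                   A          D          E
  init         4.282     0.5221    0.04708
  Δ         -0.04403    0.02202    0.02202
  eq           4.238     0.5441    0.06909
  solve Keq expr → x = 0.02202; check Q = 0.002093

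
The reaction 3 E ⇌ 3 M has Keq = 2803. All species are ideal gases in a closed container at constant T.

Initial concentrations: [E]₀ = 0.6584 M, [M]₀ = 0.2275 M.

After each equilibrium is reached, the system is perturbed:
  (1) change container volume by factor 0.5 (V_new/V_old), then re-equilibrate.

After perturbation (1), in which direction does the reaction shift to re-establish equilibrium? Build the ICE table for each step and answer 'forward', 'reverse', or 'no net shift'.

Direction: no net shift

Q₀ = 0.04125 vs Keq = 2803 ⇒ Q<K, forward
Step 1:
                   E          M
  Initial     0.6584     0.2275
  Change     -0.5997     0.5997
  Equil      0.05867     0.8272
  solve Keq expr → x = 0.1999; check Q = 2803
Then change container volume by factor 0.5 (V_new/V_old).
Step 2:
                   E          M
  Initial     0.1173      1.654
  Change           0          0
  Equil       0.1173      1.654
  solve Keq expr → x = 0; check Q = 2803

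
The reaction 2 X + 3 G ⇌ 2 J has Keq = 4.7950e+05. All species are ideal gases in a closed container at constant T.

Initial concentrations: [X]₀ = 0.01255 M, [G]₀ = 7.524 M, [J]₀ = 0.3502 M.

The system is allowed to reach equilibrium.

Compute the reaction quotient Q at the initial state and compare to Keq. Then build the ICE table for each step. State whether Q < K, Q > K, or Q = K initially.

Q₀ = 1.828 vs Keq = 4.7950e+05 ⇒ Q<K, forward
Step 1:
                   X          G          J
  Initial    0.01255      7.524     0.3502
  Change    -0.01252   -0.01879    0.01252
  Equil   2.5476e-05      7.505     0.3627
  solve Keq expr → x = 0.006262; check Q = 4.7950e+05

Q₀ = 1.828; Q < K (proceeds forward)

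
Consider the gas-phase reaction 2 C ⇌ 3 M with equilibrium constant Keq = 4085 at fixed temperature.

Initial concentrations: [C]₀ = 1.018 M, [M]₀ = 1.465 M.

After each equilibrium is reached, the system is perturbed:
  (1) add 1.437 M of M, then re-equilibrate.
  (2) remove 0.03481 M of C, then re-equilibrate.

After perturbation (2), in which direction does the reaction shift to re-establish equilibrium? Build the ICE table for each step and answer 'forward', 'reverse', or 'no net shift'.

Q₀ = 3.034 vs Keq = 4085 ⇒ Q<K, forward
Step 1:
                  C         M
  Initial     1.018     1.465
  Change    -0.9416     1.412
  Equil     0.07637     2.877
  solve Keq expr → x = 0.4708; check Q = 4085
Then add 1.437 M of M.
Step 2:
                  C         M
  Initial   0.07637     4.314
  Change    0.05952  -0.08927
  Equil      0.1359     4.225
  solve Keq expr → x = -0.02976; check Q = 4085
Then remove 0.03481 M of C.
Step 3:
                  C         M
  Initial    0.1011     4.225
  Change    0.03247   -0.0487
  Equil      0.1335     4.176
  solve Keq expr → x = -0.01623; check Q = 4085

Direction: reverse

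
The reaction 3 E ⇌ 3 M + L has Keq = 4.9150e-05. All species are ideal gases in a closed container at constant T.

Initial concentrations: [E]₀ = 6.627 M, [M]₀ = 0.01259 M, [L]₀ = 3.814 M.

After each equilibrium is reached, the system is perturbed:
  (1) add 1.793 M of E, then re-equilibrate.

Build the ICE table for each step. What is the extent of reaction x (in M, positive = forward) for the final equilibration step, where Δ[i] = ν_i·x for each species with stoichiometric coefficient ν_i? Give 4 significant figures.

Q₀ = 2.6152e-08 vs Keq = 4.9150e-05 ⇒ Q<K, forward
Step 1:
                  E         M         L
  I           6.627   0.01259     3.814
  C         -0.1389    0.1389    0.0463
  E           6.488    0.1515      3.86
  solve Keq expr → x = 0.0463; check Q = 4.9150e-05
Then add 1.793 M of E.
Step 2:
                  E         M         L
  I           8.281    0.1515      3.86
  C        -0.04069   0.04069   0.01356
  E            8.24    0.1922     3.874
  solve Keq expr → x = 0.01356; check Q = 4.9150e-05

x = 0.01356 M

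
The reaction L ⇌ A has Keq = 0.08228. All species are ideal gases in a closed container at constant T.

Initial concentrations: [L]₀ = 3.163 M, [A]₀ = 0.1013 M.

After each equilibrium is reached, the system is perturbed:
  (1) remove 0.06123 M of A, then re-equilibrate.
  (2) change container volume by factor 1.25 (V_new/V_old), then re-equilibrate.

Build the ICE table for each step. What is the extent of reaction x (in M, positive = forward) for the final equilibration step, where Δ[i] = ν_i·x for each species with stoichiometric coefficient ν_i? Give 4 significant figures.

x = 0 M

Q₀ = 0.03203 vs Keq = 0.08228 ⇒ Q<K, forward
Step 1:
                    L           A
  I             3.163      0.1013
  C           -0.1469      0.1469
  E             3.016      0.2482
  solve Keq expr → x = 0.1469; check Q = 0.08228
Then remove 0.06123 M of A.
Step 2:
                    L           A
  I             3.016      0.1869
  C          -0.05658     0.05658
  E              2.96      0.2435
  solve Keq expr → x = 0.05658; check Q = 0.08228
Then change container volume by factor 1.25 (V_new/V_old).
Step 3:
                    L           A
  I             2.368      0.1948
  C                 0           0
  E             2.368      0.1948
  solve Keq expr → x = 0; check Q = 0.08228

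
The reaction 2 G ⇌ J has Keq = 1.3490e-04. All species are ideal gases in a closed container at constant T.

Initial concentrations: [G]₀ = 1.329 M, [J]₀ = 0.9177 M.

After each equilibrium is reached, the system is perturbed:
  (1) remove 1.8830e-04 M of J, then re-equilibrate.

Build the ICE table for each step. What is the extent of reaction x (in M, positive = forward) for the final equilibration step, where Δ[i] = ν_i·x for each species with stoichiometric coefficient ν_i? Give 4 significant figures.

x = 1.8798e-04 M

Q₀ = 0.5196 vs Keq = 1.3490e-04 ⇒ Q>K, reverse
Step 1:
                  G         J
  Initial     1.329    0.9177
  Change      1.833   -0.9164
  Equil       3.162  0.001349
  solve Keq expr → x = -0.9164; check Q = 1.3490e-04
Then remove 1.8830e-04 M of J.
Step 2:
                  G         J
  Initial     3.162   0.00116
  Change  -3.7596e-04 1.8798e-04
  Equil       3.161  0.001348
  solve Keq expr → x = 1.8798e-04; check Q = 1.3490e-04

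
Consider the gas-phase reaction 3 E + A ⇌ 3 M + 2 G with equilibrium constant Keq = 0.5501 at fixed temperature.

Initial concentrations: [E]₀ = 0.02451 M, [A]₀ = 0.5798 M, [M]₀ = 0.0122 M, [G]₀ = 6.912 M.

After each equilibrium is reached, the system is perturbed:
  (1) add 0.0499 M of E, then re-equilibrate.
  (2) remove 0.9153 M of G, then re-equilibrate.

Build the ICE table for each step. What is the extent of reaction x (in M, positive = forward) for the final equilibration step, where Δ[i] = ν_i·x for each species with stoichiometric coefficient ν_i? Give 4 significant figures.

Q₀ = 10.16 vs Keq = 0.5501 ⇒ Q>K, reverse
Step 1:
                    E           A           M           G
  Initial     0.02451      0.5798      0.0122       6.912
  Change     0.006375    0.002125   -0.006375    -0.00425
  Equil       0.03089      0.5819    0.005825       6.908
  solve Keq expr → x = -0.002125; check Q = 0.5501
Then add 0.0499 M of E.
Step 2:
                    E           A           M           G
  Initial     0.08079      0.5819    0.005825       6.908
  Change    -0.007895   -0.002632    0.007895    0.005263
  Equil       0.07289      0.5793     0.01372       6.913
  solve Keq expr → x = 0.002632; check Q = 0.5501
Then remove 0.9153 M of G.
Step 3:
                    E           A           M           G
  Initial     0.07289      0.5793     0.01372       5.998
  Change    -0.001125 -3.7508e-04    0.001125  7.5016e-04
  Equil       0.07177      0.5789     0.01484       5.998
  solve Keq expr → x = 3.7508e-04; check Q = 0.5501

x = 3.7508e-04 M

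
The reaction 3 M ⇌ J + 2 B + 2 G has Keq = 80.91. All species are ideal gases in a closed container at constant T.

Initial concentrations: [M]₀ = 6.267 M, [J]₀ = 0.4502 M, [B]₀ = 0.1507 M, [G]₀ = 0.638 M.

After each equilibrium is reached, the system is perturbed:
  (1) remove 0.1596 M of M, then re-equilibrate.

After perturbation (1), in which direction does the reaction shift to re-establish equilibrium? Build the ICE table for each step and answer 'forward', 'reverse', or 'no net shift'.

Q₀ = 1.6908e-05 vs Keq = 80.91 ⇒ Q<K, forward
Step 1:
                   M          J          B          G
  Initial      6.267     0.4502     0.1507      0.638
  Change      -4.702      1.567      3.135      3.135
  Equil        1.565      2.018      3.286      3.773
  solve Keq expr → x = 1.567; check Q = 80.91
Then remove 0.1596 M of M.
Step 2:
                   M          J          B          G
  Initial      1.405      2.018      3.286      3.773
  Change      0.1079   -0.03597   -0.07194   -0.07194
  Equil        1.513      1.982      3.214      3.701
  solve Keq expr → x = -0.03597; check Q = 80.91

Direction: reverse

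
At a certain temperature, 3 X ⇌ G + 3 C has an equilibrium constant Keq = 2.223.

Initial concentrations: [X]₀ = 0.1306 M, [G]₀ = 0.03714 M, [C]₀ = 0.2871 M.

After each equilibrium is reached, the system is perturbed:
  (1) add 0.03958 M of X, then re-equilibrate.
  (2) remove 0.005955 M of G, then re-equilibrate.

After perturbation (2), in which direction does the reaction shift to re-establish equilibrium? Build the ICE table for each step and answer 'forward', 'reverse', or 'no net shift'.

Direction: forward

Q₀ = 0.3946 vs Keq = 2.223 ⇒ Q<K, forward
Step 1:
                   X          G          C
  init        0.1306    0.03714     0.2871
  Δ         -0.03864    0.01288    0.03864
  eq         0.09196    0.05002     0.3257
  solve Keq expr → x = 0.01288; check Q = 2.223
Then add 0.03958 M of X.
Step 2:
                   X          G          C
  init        0.1315    0.05002     0.3257
  Δ         -0.02654   0.008847    0.02654
  eq           0.105    0.05887     0.3523
  solve Keq expr → x = 0.008847; check Q = 2.223
Then remove 0.005955 M of G.
Step 3:
                   X          G          C
  init         0.105    0.05291     0.3523
  Δ        -0.002444 8.1450e-04   0.002444
  eq          0.1026    0.05373     0.3547
  solve Keq expr → x = 8.1450e-04; check Q = 2.223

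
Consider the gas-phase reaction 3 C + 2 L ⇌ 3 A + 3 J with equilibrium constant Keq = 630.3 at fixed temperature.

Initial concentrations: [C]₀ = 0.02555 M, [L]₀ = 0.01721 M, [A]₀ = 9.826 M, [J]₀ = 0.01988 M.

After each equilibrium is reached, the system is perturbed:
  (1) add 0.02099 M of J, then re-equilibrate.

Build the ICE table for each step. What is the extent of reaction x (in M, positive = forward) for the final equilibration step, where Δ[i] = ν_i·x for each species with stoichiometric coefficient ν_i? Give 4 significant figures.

Q₀ = 1.5088e+06 vs Keq = 630.3 ⇒ Q>K, reverse
Step 1:
                  C         L         A         J
  I         0.02555   0.01721     9.826   0.01988
  C         0.01648   0.01098  -0.01648  -0.01648
  E         0.04203   0.02819      9.81  0.003403
  solve Keq expr → x = -0.005492; check Q = 630.3
Then add 0.02099 M of J.
Step 2:
                  C         L         A         J
  I         0.04203   0.02819      9.81   0.02439
  C         0.01819   0.01213  -0.01819  -0.01819
  E         0.06022   0.04032     9.791  0.006201
  solve Keq expr → x = -0.006064; check Q = 630.3

x = -0.006064 M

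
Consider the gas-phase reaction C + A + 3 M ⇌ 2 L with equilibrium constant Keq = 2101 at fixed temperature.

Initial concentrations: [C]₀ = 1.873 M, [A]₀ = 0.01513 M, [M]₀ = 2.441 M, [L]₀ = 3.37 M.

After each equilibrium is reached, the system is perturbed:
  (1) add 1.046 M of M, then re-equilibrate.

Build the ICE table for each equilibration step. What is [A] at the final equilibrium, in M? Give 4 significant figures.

Q₀ = 27.55 vs Keq = 2101 ⇒ Q<K, forward
Step 1:
                  C         A         M         L
  I           1.873   0.01513     2.441      3.37
  C        -0.01491  -0.01491  -0.04474   0.02983
  E           1.858 2.1519e-04     2.396       3.4
  solve Keq expr → x = 0.01491; check Q = 2101
Then add 1.046 M of M.
Step 2:
                  C         A         M         L
  I           1.858 2.1519e-04     3.442       3.4
  C       -1.4255e-04 -1.4255e-04 -4.2766e-04 2.8511e-04
  E           1.858 7.2638e-05     3.442       3.4
  solve Keq expr → x = 1.4255e-04; check Q = 2101

[A]_eq = 7.2638e-05 M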